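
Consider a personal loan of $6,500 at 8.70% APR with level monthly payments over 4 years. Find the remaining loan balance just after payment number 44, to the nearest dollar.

With monthly rate i = 8.7%/12 = 0.0072500, the balance after k of n payments is P · [(1+i)^n − (1+i)^k] / [(1+i)^n − 1].
(1+0.0072500)^48 = 1.41445538 and (1+0.0072500)^44 = 1.37416900, so the balance is 6,500 × (1.41445538 − 1.37416900) / (1.41445538 − 1) = $631.82.

$632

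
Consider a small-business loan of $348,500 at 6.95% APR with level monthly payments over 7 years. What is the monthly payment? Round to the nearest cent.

At 6.95% the monthly rate is 0.0057917, so the payment is 348,500 × 0.0057917 / (1 − 1.0057917^−84) = $5,251.28.

$5,251.28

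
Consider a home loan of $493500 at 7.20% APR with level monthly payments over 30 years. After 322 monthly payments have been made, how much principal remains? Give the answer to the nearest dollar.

$113,522

With monthly rate i = 7.2%/12 = 0.0060000, the balance after k of n payments is P · [(1+i)^n − (1+i)^k] / [(1+i)^n − 1].
(1+0.0060000)^360 = 8.61535265 and (1+0.0060000)^322 = 6.86356565, so the balance is 493,500 × (8.61535265 − 6.86356565) / (8.61535265 − 1) = $113,521.58.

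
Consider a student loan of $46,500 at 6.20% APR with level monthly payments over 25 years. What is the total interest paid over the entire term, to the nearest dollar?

$45,093

At 6.20% the monthly rate is 0.0051667, so the payment is 46,500 × 0.0051667 / (1 − 1.0051667^−300) = $305.31.
Total paid = 300 × $305.31 = $91,593.00; interest = $91,593.00 − $46,500 = $45,093.00.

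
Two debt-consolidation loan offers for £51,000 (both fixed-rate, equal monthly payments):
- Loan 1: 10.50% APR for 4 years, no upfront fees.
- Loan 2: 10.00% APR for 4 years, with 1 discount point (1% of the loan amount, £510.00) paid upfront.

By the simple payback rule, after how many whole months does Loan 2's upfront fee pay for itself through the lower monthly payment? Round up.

Loan 1: at 10.50% the monthly rate is 0.0087500, so the payment is 51,000 × 0.0087500 / (1 − 1.0087500^−48) = £1,305.77.
Loan 2: monthly rate = 10%/12 = 0.0083333; payment = 51,000 × 0.0083333 / (1 − (1+0.0083333)^−48) = £1,293.49.
Monthly savings = £1,305.77 − £1,293.49 = £12.28.
Break-even = £510.00 / £12.28 = 41.53 → 42 months.

42 months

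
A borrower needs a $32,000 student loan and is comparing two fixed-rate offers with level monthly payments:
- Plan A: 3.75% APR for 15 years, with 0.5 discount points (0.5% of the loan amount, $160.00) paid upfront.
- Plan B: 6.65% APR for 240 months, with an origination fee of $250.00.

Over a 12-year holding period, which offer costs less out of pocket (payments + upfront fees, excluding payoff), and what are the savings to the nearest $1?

Plan A by $1,344

Plan A: at 3.75% the monthly rate is 0.0031250, so the payment is 32,000 × 0.0031250 / (1 − 1.0031250^−180) = $232.71.
Plan B: monthly rate = 6.65%/12 = 0.0055417; payment = 32,000 × 0.0055417 / (1 − (1+0.0055417)^−240) = $241.42.
Over 144 months: Plan A costs 144 × $232.71 + $160.00 = $33,670.24; Plan B costs 144 × $241.42 + $250.00 = $35,014.48.
Plan A is cheaper by $35,014.48 − $33,670.24 = $1,344.24.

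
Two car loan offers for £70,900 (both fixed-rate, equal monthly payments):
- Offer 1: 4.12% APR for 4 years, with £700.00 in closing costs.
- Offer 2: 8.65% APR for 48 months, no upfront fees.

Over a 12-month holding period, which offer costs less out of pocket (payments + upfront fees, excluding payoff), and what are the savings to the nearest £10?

Offer 1: monthly rate = 4.12%/12 = 0.0034333; payment = 70,900 × 0.0034333 / (1 − (1+0.0034333)^−48) = £1,604.66.
Offer 2: monthly rate = 8.65%/12 = 0.0072083; payment = 70,900 × 0.0072083 / (1 − (1+0.0072083)^−48) = £1,752.59.
Over 12 months: Offer 1 costs 12 × £1,604.66 + £700.00 = £19,955.92; Offer 2 costs 12 × £1,752.59 = £21,031.08.
Offer 1 is cheaper by £21,031.08 − £19,955.92 = £1,075.16.

Offer 1 by £1,080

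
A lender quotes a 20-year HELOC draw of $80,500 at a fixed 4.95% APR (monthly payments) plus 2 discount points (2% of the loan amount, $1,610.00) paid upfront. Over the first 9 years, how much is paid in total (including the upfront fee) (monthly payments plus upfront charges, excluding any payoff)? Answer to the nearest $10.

Monthly rate = 4.95%/12 = 0.0041250; payment = 80,500 × 0.0041250 / (1 − (1+0.0041250)^−240) = $529.04.
Total outlay = 108 × $529.04 + $1,610.00 = $58,746.32.

$58,750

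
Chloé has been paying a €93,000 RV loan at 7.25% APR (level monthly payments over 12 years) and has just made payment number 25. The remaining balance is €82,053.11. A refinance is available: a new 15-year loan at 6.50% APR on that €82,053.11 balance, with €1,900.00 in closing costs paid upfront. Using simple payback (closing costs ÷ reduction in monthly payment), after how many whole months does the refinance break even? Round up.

8 months

Current payment = 93,000 × 7.25%/12 / (1 − (1+0.0060417)^−144) = €968.83.
Refinanced payment = 82,053.11 × 0.0054167 / (1 − (1+0.0054167)^−180) = €714.77.
Monthly savings = €968.83 − €714.77 = €254.06.
Break-even = €1,900.00 / €254.06 = 7.48 → 8 months.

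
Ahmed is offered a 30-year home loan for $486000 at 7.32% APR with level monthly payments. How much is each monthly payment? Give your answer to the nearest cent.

$3,338.48

At 7.32% the monthly rate is 0.0061000, so the payment is 486,000 × 0.0061000 / (1 − 1.0061000^−360) = $3,338.48.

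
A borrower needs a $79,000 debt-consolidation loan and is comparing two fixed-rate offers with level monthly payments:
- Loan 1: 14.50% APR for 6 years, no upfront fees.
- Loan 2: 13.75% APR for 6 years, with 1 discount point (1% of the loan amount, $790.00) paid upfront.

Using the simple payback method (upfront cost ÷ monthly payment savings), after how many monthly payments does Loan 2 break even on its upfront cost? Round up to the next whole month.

25 months

Loan 1: monthly rate = 14.5%/12 = 0.0120833; payment = 79,000 × 0.0120833 / (1 − (1+0.0120833)^−72) = $1,649.08.
Loan 2: monthly rate = 13.75%/12 = 0.0114583; payment = 79,000 × 0.0114583 / (1 − (1+0.0114583)^−72) = $1,617.30.
Monthly savings = $1,649.08 − $1,617.30 = $31.78.
Break-even = $790.00 / $31.78 = 24.86 → 25 months.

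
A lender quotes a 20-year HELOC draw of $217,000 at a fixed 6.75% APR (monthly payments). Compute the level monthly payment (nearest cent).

$1,649.99

Monthly rate = 6.75%/12 = 0.0056250; payment = 217,000 × 0.0056250 / (1 − (1+0.0056250)^−240) = $1,649.99.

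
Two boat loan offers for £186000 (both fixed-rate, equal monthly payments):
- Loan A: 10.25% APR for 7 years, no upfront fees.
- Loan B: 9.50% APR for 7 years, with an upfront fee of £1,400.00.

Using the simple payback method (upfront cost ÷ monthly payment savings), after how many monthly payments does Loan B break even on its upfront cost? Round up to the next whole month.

Loan A: at 10.25% the monthly rate is 0.0085417, so the payment is 186,000 × 0.0085417 / (1 − 1.0085417^−84) = £3,111.90.
Loan B: at 9.50% the monthly rate is 0.0079167, so the payment is 186,000 × 0.0079167 / (1 − 1.0079167^−84) = £3,039.98.
Monthly savings = £3,111.90 − £3,039.98 = £71.92.
Break-even = £1,400.00 / £71.92 = 19.47 → 20 months.

20 months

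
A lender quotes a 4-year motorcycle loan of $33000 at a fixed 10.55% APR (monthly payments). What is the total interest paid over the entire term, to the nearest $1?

At 10.55% the monthly rate is 0.0087917, so the payment is 33,000 × 0.0087917 / (1 − 1.0087917^−48) = $845.71.
Total paid = 48 × $845.71 = $40,594.08; interest = $40,594.08 − $33,000 = $7,594.08.

$7,594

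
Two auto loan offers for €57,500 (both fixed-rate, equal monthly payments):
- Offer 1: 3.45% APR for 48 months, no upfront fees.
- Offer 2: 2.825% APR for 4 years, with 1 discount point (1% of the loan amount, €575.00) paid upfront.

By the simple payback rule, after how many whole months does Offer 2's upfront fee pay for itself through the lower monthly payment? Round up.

Offer 1: at 3.45% the monthly rate is 0.0028750, so the payment is 57,500 × 0.0028750 / (1 − 1.0028750^−48) = €1,284.19.
Offer 2: monthly rate = 2.825%/12 = 0.0023542; payment = 57,500 × 0.0023542 / (1 − (1+0.0023542)^−48) = €1,268.28.
Monthly savings = €1,284.19 − €1,268.28 = €15.91.
Break-even = €575.00 / €15.91 = 36.14 → 37 months.

37 months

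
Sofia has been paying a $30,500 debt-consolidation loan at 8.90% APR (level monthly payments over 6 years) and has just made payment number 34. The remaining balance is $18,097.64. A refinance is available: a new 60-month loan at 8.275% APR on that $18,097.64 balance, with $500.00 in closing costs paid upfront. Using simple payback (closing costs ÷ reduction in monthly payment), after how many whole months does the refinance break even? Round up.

Current payment = 30,500 × 8.9%/12 / (1 − (1+0.0074167)^−72) = $548.27.
Refinanced payment = 18,097.64 × 0.0068958 / (1 − (1+0.0068958)^−60) = $369.34.
Monthly savings = $548.27 − $369.34 = $178.93.
Break-even = $500.00 / $178.93 = 2.79 → 3 months.

3 months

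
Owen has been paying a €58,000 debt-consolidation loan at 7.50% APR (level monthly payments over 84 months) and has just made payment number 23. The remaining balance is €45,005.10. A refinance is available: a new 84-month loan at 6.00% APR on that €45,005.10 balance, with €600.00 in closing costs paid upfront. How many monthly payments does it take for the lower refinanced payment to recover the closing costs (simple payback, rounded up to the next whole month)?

3 months

Current payment = 58,000 × 7.5%/12 / (1 − (1+0.0062500)^−84) = €889.62.
Refinanced payment = 45,005.10 × 0.0050000 / (1 − (1+0.0050000)^−84) = €657.46.
Monthly savings = €889.62 − €657.46 = €232.16.
Break-even = €600.00 / €232.16 = 2.58 → 3 months.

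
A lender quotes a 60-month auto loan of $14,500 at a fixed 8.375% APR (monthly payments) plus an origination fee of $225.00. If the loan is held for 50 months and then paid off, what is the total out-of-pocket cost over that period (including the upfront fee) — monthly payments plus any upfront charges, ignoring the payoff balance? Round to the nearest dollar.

At 8.375% the monthly rate is 0.0069792, so the payment is 14,500 × 0.0069792 / (1 − 1.0069792^−60) = $296.62.
Total outlay = 50 × $296.62 + $225.00 = $15,056.00.

$15,056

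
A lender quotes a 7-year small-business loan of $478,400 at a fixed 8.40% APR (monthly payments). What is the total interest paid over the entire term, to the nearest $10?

Monthly rate = 8.4%/12 = 0.0070000; payment = 478,400 × 0.0070000 / (1 − (1+0.0070000)^−84) = $7,552.14.
Total paid = 84 × $7,552.14 = $634,379.76; interest = $634,379.76 − $478,400 = $155,979.76.

$155,980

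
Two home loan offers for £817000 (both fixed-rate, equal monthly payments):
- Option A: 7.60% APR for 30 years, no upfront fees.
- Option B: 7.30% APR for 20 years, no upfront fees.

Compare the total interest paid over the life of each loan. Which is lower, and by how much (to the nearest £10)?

Option A: monthly rate = 7.6%/12 = 0.0063333; payment = 817,000 × 0.0063333 / (1 − (1+0.0063333)^−360) = £5,768.63.
Total interest on Option A = 360 × £5,768.63 − £817,000 = £1,259,706.80.
Option B: monthly rate = 7.3%/12 = 0.0060833; payment = 817,000 × 0.0060833 / (1 − (1+0.0060833)^−240) = £6,482.15.
Total interest on Option B = 240 × £6,482.15 − £817,000 = £738,716.00.
Option B is lower by £520,990.80.

Option B by £520,990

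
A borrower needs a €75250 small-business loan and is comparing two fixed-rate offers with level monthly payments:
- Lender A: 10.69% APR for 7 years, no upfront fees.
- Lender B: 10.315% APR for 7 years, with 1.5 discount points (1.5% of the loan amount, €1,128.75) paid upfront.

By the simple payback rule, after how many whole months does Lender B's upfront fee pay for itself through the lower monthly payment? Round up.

77 months

Lender A: at 10.69% the monthly rate is 0.0089083, so the payment is 75,250 × 0.0089083 / (1 − 1.0089083^−84) = €1,276.23.
Lender B: monthly rate = 10.315%/12 = 0.0085958; payment = 75,250 × 0.0085958 / (1 − (1+0.0085958)^−84) = €1,261.52.
Monthly savings = €1,276.23 − €1,261.52 = €14.71.
Break-even = €1,128.75 / €14.71 = 76.73 → 77 months.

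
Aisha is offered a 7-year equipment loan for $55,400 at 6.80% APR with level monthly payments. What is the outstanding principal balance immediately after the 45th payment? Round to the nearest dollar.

With monthly rate i = 6.8%/12 = 0.0056667, the balance after k of n payments is P · [(1+i)^n − (1+i)^k] / [(1+i)^n − 1].
(1+0.0056667)^84 = 1.60746179 and (1+0.0056667)^45 = 1.28953310, so the balance is 55,400 × (1.60746179 − 1.28953310) / (1.60746179 − 1) = $28,994.83.

$28,995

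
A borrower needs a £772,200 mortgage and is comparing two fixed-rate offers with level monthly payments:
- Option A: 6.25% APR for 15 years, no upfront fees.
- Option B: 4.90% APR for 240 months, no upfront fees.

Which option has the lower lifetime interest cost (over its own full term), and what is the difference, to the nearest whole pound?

Option A: at 6.25% the monthly rate is 0.0052083, so the payment is 772,200 × 0.0052083 / (1 − 1.0052083^−180) = £6,621.02.
Total interest on Option A = 180 × £6,621.02 − £772,200 = £419,583.60.
Option B: at 4.90% the monthly rate is 0.0040833, so the payment is 772,200 × 0.0040833 / (1 − 1.0040833^−240) = £5,053.62.
Total interest on Option B = 240 × £5,053.62 − £772,200 = £440,668.80.
Option A is lower by £21,085.20.

Option A by £21,085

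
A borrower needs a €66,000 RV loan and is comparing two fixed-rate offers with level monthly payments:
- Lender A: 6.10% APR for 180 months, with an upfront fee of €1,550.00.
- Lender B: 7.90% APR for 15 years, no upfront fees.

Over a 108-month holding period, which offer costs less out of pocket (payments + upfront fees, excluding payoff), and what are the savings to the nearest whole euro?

Lender A by €5,622

Lender A: at 6.10% the monthly rate is 0.0050833, so the payment is 66,000 × 0.0050833 / (1 − 1.0050833^−180) = €560.52.
Lender B: monthly rate = 7.9%/12 = 0.0065833; payment = 66,000 × 0.0065833 / (1 − (1+0.0065833)^−180) = €626.93.
Over 108 months: Lender A costs 108 × €560.52 + €1,550.00 = €62,086.16; Lender B costs 108 × €626.93 = €67,708.44.
Lender A is cheaper by €67,708.44 − €62,086.16 = €5,622.28.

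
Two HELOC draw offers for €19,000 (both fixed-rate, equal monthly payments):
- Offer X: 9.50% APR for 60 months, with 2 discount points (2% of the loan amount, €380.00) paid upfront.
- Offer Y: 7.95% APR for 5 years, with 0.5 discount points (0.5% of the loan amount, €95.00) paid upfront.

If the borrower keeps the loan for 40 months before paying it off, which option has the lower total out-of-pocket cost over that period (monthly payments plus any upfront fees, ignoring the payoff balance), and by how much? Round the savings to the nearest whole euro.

Offer X: at 9.50% the monthly rate is 0.0079167, so the payment is 19,000 × 0.0079167 / (1 − 1.0079167^−60) = €399.04.
Offer Y: at 7.95% the monthly rate is 0.0066250, so the payment is 19,000 × 0.0066250 / (1 − 1.0066250^−60) = €384.80.
Over 40 months: Offer X costs 40 × €399.04 + €380.00 = €16,341.60; Offer Y costs 40 × €384.80 + €95.00 = €15,487.00.
Offer Y is cheaper by €16,341.60 − €15,487.00 = €854.60.

Offer Y by €855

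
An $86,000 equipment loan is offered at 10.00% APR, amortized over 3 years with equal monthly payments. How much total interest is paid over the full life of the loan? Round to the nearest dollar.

$13,899

Monthly rate = 10%/12 = 0.0083333; payment = 86,000 × 0.0083333 / (1 − (1+0.0083333)^−36) = $2,774.98.
Total paid = 36 × $2,774.98 = $99,899.28; interest = $99,899.28 − $86,000 = $13,899.28.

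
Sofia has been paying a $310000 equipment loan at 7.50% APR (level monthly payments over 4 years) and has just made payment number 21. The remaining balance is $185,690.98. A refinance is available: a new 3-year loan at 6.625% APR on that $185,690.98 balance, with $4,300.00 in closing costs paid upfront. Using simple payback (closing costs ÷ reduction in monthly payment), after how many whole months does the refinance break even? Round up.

3 months

Current payment = 310,000 × 7.5%/12 / (1 − (1+0.0062500)^−48) = $7,495.46.
Refinanced payment = 185,690.98 × 0.0055208 / (1 − (1+0.0055208)^−36) = $5,701.81.
Monthly savings = $7,495.46 − $5,701.81 = $1,793.65.
Break-even = $4,300.00 / $1,793.65 = 2.40 → 3 months.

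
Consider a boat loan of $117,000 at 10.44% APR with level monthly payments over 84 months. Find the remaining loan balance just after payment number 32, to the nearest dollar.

$82,078

With monthly rate i = 10.44%/12 = 0.0087000, the balance after k of n payments is P · [(1+i)^n − (1+i)^k] / [(1+i)^n − 1].
(1+0.0087000)^84 = 2.07018782 and (1+0.0087000)^32 = 1.31942487, so the balance is 117,000 × (2.07018782 − 1.31942487) / (2.07018782 − 1) = $82,078.36.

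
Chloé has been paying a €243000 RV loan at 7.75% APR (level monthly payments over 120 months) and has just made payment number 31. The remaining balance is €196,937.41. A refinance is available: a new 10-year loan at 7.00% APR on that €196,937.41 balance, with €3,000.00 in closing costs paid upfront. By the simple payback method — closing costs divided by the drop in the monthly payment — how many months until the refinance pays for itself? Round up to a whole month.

Current payment = 243,000 × 7.75%/12 / (1 − (1+0.0064583)^−120) = €2,916.26.
Refinanced payment = 196,937.41 × 0.0058333 / (1 − (1+0.0058333)^−120) = €2,286.61.
Monthly savings = €2,916.26 − €2,286.61 = €629.65.
Break-even = €3,000.00 / €629.65 = 4.76 → 5 months.

5 months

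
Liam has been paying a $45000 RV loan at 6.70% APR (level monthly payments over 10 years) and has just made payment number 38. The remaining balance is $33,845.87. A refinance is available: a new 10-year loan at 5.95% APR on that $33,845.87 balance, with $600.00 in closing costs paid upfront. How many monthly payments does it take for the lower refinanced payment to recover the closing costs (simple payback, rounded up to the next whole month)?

Current payment = 45,000 × 6.7%/12 / (1 − (1+0.0055833)^−120) = $515.56.
Refinanced payment = 33,845.87 × 0.0049583 / (1 − (1+0.0049583)^−120) = $374.91.
Monthly savings = $515.56 − $374.91 = $140.65.
Break-even = $600.00 / $140.65 = 4.27 → 5 months.

5 months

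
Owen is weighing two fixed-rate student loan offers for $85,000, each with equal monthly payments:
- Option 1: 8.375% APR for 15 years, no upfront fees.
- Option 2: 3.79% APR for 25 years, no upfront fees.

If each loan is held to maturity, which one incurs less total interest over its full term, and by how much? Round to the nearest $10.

Option 1: at 8.375% the monthly rate is 0.0069792, so the payment is 85,000 × 0.0069792 / (1 − 1.0069792^−180) = $830.81.
Total interest on Option 1 = 180 × $830.81 − $85,000 = $64,545.80.
Option 2: at 3.79% the monthly rate is 0.0031583, so the payment is 85,000 × 0.0031583 / (1 − 1.0031583^−300) = $438.86.
Total interest on Option 2 = 300 × $438.86 − $85,000 = $46,658.00.
Option 2 is lower by $17,887.80.

Option 2 by $17,890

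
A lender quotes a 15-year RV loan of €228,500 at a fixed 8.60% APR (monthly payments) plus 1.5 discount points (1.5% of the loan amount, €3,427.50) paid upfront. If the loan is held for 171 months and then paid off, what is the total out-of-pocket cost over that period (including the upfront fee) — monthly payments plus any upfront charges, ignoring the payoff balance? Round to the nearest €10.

€390,490

Monthly rate = 8.6%/12 = 0.0071667; payment = 228,500 × 0.0071667 / (1 − (1+0.0071667)^−180) = €2,263.54.
Total outlay = 171 × €2,263.54 + €3,427.50 = €390,492.84.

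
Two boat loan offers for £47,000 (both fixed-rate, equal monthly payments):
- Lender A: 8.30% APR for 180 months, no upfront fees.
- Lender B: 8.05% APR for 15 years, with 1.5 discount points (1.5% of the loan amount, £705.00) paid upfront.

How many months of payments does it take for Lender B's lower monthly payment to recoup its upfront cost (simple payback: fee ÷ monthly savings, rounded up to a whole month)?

Lender A: monthly rate = 8.3%/12 = 0.0069167; payment = 47,000 × 0.0069167 / (1 − (1+0.0069167)^−180) = £457.33.
Lender B: at 8.05% the monthly rate is 0.0067083, so the payment is 47,000 × 0.0067083 / (1 − 1.0067083^−180) = £450.51.
Monthly savings = £457.33 − £450.51 = £6.82.
Break-even = £705.00 / £6.82 = 103.37 → 104 months.

104 months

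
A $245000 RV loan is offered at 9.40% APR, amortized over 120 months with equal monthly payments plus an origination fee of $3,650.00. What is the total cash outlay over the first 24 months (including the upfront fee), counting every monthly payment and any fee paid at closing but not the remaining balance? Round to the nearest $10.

$79,410

At 9.40% the monthly rate is 0.0078333, so the payment is 245,000 × 0.0078333 / (1 − 1.0078333^−120) = $3,156.84.
Total outlay = 24 × $3,156.84 + $3,650.00 = $79,414.16.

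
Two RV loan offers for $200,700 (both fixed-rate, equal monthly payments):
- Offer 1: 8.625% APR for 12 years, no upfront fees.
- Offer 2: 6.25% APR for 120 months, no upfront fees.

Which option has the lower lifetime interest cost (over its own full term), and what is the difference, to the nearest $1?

Offer 2 by $52,411

Offer 1: at 8.625% the monthly rate is 0.0071875, so the payment is 200,700 × 0.0071875 / (1 − 1.0071875^−144) = $2,241.85.
Total interest on Offer 1 = 144 × $2,241.85 − $200,700 = $122,126.40.
Offer 2: monthly rate = 6.25%/12 = 0.0052083; payment = 200,700 × 0.0052083 / (1 − (1+0.0052083)^−120) = $2,253.46.
Total interest on Offer 2 = 120 × $2,253.46 − $200,700 = $69,715.20.
Offer 2 is lower by $52,411.20.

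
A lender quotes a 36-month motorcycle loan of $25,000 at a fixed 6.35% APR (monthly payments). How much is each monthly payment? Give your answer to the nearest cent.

$764.52

Monthly rate = 6.35%/12 = 0.0052917; payment = 25,000 × 0.0052917 / (1 − (1+0.0052917)^−36) = $764.52.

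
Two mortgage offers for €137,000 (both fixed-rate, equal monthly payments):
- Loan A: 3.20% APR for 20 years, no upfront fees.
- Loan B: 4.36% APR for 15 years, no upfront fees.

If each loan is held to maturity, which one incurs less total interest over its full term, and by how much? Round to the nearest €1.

Loan A: monthly rate = 3.2%/12 = 0.0026667; payment = 137,000 × 0.0026667 / (1 − (1+0.0026667)^−240) = €773.59.
Total interest on Loan A = 240 × €773.59 − €137,000 = €48,661.60.
Loan B: monthly rate = 4.36%/12 = 0.0036333; payment = 137,000 × 0.0036333 / (1 − (1+0.0036333)^−180) = €1,038.27.
Total interest on Loan B = 180 × €1,038.27 − €137,000 = €49,888.60.
Loan A is lower by €1,227.00.

Loan A by €1,227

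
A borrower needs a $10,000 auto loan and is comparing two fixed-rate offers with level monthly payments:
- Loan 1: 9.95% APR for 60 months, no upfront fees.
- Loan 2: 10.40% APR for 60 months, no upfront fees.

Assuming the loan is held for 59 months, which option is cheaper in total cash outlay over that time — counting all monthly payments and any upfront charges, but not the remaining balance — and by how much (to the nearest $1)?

Loan 1: at 9.95% the monthly rate is 0.0082917, so the payment is 10,000 × 0.0082917 / (1 − 1.0082917^−60) = $212.22.
Loan 2: monthly rate = 10.4%/12 = 0.0086667; payment = 10,000 × 0.0086667 / (1 − (1+0.0086667)^−60) = $214.44.
Over 59 months: Loan 1 costs 59 × $212.22 = $12,520.98; Loan 2 costs 59 × $214.44 = $12,651.96.
Loan 1 is cheaper by $12,651.96 − $12,520.98 = $130.98.

Loan 1 by $131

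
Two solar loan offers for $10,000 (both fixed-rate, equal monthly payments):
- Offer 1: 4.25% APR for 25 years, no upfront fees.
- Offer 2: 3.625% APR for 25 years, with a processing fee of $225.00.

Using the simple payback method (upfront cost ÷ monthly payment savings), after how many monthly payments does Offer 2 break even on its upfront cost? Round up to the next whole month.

Offer 1: at 4.25% the monthly rate is 0.0035417, so the payment is 10,000 × 0.0035417 / (1 − 1.0035417^−300) = $54.17.
Offer 2: monthly rate = 3.625%/12 = 0.0030208; payment = 10,000 × 0.0030208 / (1 − (1+0.0030208)^−300) = $50.74.
Monthly savings = $54.17 − $50.74 = $3.43.
Break-even = $225.00 / $3.43 = 65.60 → 66 months.

66 months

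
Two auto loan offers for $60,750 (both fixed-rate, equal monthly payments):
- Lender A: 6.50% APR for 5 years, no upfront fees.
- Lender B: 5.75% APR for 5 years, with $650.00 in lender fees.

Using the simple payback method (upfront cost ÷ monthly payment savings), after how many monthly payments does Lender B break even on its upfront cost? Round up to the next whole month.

Lender A: at 6.50% the monthly rate is 0.0054167, so the payment is 60,750 × 0.0054167 / (1 − 1.0054167^−60) = $1,188.64.
Lender B: at 5.75% the monthly rate is 0.0047917, so the payment is 60,750 × 0.0047917 / (1 − 1.0047917^−60) = $1,167.42.
Monthly savings = $1,188.64 − $1,167.42 = $21.22.
Break-even = $650.00 / $21.22 = 30.63 → 31 months.

31 months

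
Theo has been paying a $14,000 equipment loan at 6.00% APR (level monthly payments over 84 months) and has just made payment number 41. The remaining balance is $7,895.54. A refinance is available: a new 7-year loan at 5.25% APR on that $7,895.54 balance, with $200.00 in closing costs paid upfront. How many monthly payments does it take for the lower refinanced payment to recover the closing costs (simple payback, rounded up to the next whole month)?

Current payment = 14,000 × 6%/12 / (1 − (1+0.0050000)^−84) = $204.52.
Refinanced payment = 7,895.54 × 0.0043750 / (1 − (1+0.0043750)^−84) = $112.52.
Monthly savings = $204.52 − $112.52 = $92.00.
Break-even = $200.00 / $92.00 = 2.17 → 3 months.

3 months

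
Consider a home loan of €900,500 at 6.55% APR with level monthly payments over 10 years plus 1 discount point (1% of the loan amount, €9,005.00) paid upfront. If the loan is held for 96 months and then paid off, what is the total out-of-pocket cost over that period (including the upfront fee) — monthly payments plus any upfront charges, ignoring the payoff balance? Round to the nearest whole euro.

€992,805

Monthly rate = 6.55%/12 = 0.0054583; payment = 900,500 × 0.0054583 / (1 − (1+0.0054583)^−120) = €10,247.92.
Total outlay = 96 × €10,247.92 + €9,005.00 = €992,805.32.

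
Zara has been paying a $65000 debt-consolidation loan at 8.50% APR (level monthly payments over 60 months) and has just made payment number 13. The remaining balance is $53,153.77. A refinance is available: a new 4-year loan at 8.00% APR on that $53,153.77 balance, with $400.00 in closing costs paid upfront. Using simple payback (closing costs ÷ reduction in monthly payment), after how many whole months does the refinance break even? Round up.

12 months

Current payment = 65,000 × 8.5%/12 / (1 − (1+0.0070833)^−60) = $1,333.57.
Refinanced payment = 53,153.77 × 0.0066667 / (1 − (1+0.0066667)^−48) = $1,297.64.
Monthly savings = $1,333.57 − $1,297.64 = $35.93.
Break-even = $400.00 / $35.93 = 11.13 → 12 months.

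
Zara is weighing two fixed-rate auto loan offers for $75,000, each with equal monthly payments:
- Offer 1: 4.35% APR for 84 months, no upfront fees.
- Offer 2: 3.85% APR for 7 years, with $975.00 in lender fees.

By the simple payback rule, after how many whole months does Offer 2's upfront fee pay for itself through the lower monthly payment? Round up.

Offer 1: monthly rate = 4.35%/12 = 0.0036250; payment = 75,000 × 0.0036250 / (1 − (1+0.0036250)^−84) = $1,037.29.
Offer 2: monthly rate = 3.85%/12 = 0.0032083; payment = 75,000 × 0.0032083 / (1 − (1+0.0032083)^−84) = $1,019.99.
Monthly savings = $1,037.29 − $1,019.99 = $17.30.
Break-even = $975.00 / $17.30 = 56.36 → 57 months.

57 months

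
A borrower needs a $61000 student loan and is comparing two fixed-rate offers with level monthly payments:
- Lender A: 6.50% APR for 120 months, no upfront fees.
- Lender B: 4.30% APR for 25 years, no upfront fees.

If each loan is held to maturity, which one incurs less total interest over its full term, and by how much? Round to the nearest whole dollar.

Lender A by $16,534

Lender A: monthly rate = 6.5%/12 = 0.0054167; payment = 61,000 × 0.0054167 / (1 − (1+0.0054167)^−120) = $692.64.
Total interest on Lender A = 120 × $692.64 − $61,000 = $22,116.80.
Lender B: at 4.30% the monthly rate is 0.0035833, so the payment is 61,000 × 0.0035833 / (1 − 1.0035833^−300) = $332.17.
Total interest on Lender B = 300 × $332.17 − $61,000 = $38,651.00.
Lender A is lower by $16,534.20.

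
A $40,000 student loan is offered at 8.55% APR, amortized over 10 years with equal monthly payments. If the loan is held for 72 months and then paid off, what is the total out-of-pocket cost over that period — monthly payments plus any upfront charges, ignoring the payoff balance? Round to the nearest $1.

At 8.55% the monthly rate is 0.0071250, so the payment is 40,000 × 0.0071250 / (1 − 1.0071250^−120) = $497.01.
Total outlay = 72 × $497.01 = $35,784.72.

$35,785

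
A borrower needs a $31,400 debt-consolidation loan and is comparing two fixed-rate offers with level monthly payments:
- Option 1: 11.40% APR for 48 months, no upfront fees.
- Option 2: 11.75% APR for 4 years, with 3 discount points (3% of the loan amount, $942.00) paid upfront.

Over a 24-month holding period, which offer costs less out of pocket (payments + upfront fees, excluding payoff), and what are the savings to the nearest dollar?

Option 1: at 11.40% the monthly rate is 0.0095000, so the payment is 31,400 × 0.0095000 / (1 − 1.0095000^−48) = $817.66.
Option 2: monthly rate = 11.75%/12 = 0.0097917; payment = 31,400 × 0.0097917 / (1 − (1+0.0097917)^−48) = $823.03.
Over 24 months: Option 1 costs 24 × $817.66 = $19,623.84; Option 2 costs 24 × $823.03 + $942.00 = $20,694.72.
Option 1 is cheaper by $20,694.72 − $19,623.84 = $1,070.88.

Option 1 by $1,071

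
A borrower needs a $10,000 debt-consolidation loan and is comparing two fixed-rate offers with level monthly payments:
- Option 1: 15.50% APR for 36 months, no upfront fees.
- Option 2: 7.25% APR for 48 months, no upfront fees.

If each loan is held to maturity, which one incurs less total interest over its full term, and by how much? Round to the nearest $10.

Option 1: at 15.50% the monthly rate is 0.0129167, so the payment is 10,000 × 0.0129167 / (1 − 1.0129167^−36) = $349.11.
Total interest on Option 1 = 36 × $349.11 − $10,000 = $2,567.96.
Option 2: monthly rate = 7.25%/12 = 0.0060417; payment = 10,000 × 0.0060417 / (1 − (1+0.0060417)^−48) = $240.62.
Total interest on Option 2 = 48 × $240.62 − $10,000 = $1,549.76.
Option 2 is lower by $1,018.20.

Option 2 by $1,020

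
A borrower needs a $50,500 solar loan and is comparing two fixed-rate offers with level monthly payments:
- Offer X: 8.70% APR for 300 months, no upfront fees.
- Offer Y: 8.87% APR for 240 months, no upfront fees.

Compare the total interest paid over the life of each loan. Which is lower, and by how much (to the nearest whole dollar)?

Offer Y by $16,005

Offer X: at 8.70% the monthly rate is 0.0072500, so the payment is 50,500 × 0.0072500 / (1 − 1.0072500^−300) = $413.47.
Total interest on Offer X = 300 × $413.47 − $50,500 = $73,541.00.
Offer Y: monthly rate = 8.87%/12 = 0.0073917; payment = 50,500 × 0.0073917 / (1 − (1+0.0073917)^−240) = $450.15.
Total interest on Offer Y = 240 × $450.15 − $50,500 = $57,536.00.
Offer Y is lower by $16,005.00.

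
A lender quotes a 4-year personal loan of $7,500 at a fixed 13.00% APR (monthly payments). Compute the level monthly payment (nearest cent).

$201.21

Monthly rate = 13%/12 = 0.0108333; payment = 7,500 × 0.0108333 / (1 − (1+0.0108333)^−48) = $201.21.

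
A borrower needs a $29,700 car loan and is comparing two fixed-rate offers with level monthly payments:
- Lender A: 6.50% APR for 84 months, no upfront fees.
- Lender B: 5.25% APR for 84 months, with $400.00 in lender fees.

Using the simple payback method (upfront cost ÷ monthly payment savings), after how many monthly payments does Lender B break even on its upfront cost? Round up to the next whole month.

Lender A: monthly rate = 6.5%/12 = 0.0054167; payment = 29,700 × 0.0054167 / (1 − (1+0.0054167)^−84) = $441.03.
Lender B: monthly rate = 5.25%/12 = 0.0043750; payment = 29,700 × 0.0043750 / (1 − (1+0.0043750)^−84) = $423.27.
Monthly savings = $441.03 − $423.27 = $17.76.
Break-even = $400.00 / $17.76 = 22.52 → 23 months.

23 months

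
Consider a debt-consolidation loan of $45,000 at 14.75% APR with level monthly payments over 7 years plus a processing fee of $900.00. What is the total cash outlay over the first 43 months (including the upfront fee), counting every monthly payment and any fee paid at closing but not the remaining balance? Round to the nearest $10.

$37,970

At 14.75% the monthly rate is 0.0122917, so the payment is 45,000 × 0.0122917 / (1 − 1.0122917^−84) = $862.05.
Total outlay = 43 × $862.05 + $900.00 = $37,968.15.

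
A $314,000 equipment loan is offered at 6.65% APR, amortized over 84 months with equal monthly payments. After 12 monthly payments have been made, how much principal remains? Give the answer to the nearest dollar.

With monthly rate i = 6.65%/12 = 0.0055417, the balance after k of n payments is P · [(1+i)^n − (1+i)^k] / [(1+i)^n − 1].
(1+0.0055417)^84 = 1.59076482 and (1+0.0055417)^12 = 1.06856478, so the balance is 314,000 × (1.59076482 − 1.06856478) / (1.59076482 − 1) = $277,556.84.

$277,557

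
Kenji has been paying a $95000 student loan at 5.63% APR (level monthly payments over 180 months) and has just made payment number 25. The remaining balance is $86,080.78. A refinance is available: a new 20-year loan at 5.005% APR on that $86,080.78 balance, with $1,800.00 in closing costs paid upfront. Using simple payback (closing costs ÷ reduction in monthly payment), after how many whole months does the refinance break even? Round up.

Current payment = 95,000 × 5.63%/12 / (1 − (1+0.0046917)^−180) = $782.80.
Refinanced payment = 86,080.78 × 0.0041708 / (1 − (1+0.0041708)^−240) = $568.33.
Monthly savings = $782.80 − $568.33 = $214.47.
Break-even = $1,800.00 / $214.47 = 8.39 → 9 months.

9 months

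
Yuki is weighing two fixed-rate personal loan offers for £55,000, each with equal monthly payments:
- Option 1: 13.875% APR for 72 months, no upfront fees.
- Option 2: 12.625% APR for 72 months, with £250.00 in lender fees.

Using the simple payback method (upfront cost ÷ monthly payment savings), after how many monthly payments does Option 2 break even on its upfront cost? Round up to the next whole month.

7 months

Option 1: monthly rate = 13.875%/12 = 0.0115625; payment = 55,000 × 0.0115625 / (1 − (1+0.0115625)^−72) = £1,129.64.
Option 2: at 12.625% the monthly rate is 0.0105208, so the payment is 55,000 × 0.0105208 / (1 − 1.0105208^−72) = £1,093.22.
Monthly savings = £1,129.64 − £1,093.22 = £36.42.
Break-even = £250.00 / £36.42 = 6.86 → 7 months.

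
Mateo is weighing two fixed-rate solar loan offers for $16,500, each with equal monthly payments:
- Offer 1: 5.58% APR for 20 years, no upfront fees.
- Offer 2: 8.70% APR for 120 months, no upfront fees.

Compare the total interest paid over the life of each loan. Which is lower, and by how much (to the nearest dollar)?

Offer 2 by $2,658

Offer 1: monthly rate = 5.58%/12 = 0.0046500; payment = 16,500 × 0.0046500 / (1 − (1+0.0046500)^−240) = $114.25.
Total interest on Offer 1 = 240 × $114.25 − $16,500 = $10,920.00.
Offer 2: monthly rate = 8.7%/12 = 0.0072500; payment = 16,500 × 0.0072500 / (1 − (1+0.0072500)^−120) = $206.35.
Total interest on Offer 2 = 120 × $206.35 − $16,500 = $8,262.00.
Offer 2 is lower by $2,658.00.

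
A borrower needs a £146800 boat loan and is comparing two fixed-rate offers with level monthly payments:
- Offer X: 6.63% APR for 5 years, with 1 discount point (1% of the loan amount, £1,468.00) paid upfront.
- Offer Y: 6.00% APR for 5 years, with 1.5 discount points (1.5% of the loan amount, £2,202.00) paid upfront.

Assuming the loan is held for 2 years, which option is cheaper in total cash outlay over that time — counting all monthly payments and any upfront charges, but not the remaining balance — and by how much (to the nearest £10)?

Offer X: at 6.63% the monthly rate is 0.0055250, so the payment is 146,800 × 0.0055250 / (1 − 1.0055250^−60) = £2,881.26.
Offer Y: at 6.00% the monthly rate is 0.0050000, so the payment is 146,800 × 0.0050000 / (1 − 1.0050000^−60) = £2,838.06.
Over 24 months: Offer X costs 24 × £2,881.26 + £1,468.00 = £70,618.24; Offer Y costs 24 × £2,838.06 + £2,202.00 = £70,315.44.
Offer Y is cheaper by £70,618.24 − £70,315.44 = £302.80.

Offer Y by £300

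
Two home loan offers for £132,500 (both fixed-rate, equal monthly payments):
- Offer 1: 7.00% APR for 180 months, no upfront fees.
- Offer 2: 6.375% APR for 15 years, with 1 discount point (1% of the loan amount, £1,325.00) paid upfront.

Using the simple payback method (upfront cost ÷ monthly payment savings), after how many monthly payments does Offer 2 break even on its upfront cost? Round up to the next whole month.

29 months

Offer 1: monthly rate = 7%/12 = 0.0058333; payment = 132,500 × 0.0058333 / (1 − (1+0.0058333)^−180) = £1,190.95.
Offer 2: at 6.375% the monthly rate is 0.0053125, so the payment is 132,500 × 0.0053125 / (1 − 1.0053125^−180) = £1,145.13.
Monthly savings = £1,190.95 − £1,145.13 = £45.82.
Break-even = £1,325.00 / £45.82 = 28.92 → 29 months.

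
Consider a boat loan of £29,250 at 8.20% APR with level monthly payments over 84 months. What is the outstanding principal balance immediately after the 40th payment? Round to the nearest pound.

£17,385

With monthly rate i = 8.2%/12 = 0.0068333, the balance after k of n payments is P · [(1+i)^n − (1+i)^k] / [(1+i)^n − 1].
(1+0.0068333)^84 = 1.77189168 and (1+0.0068333)^40 = 1.31311697, so the balance is 29,250 × (1.77189168 − 1.31311697) / (1.77189168 − 1) = £17,384.77.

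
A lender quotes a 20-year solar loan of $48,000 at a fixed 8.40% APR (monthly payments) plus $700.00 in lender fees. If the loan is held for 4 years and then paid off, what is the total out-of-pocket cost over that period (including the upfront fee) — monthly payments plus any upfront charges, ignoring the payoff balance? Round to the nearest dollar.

At 8.40% the monthly rate is 0.0070000, so the payment is 48,000 × 0.0070000 / (1 − 1.0070000^−240) = $413.52.
Total outlay = 48 × $413.52 + $700.00 = $20,548.96.

$20,549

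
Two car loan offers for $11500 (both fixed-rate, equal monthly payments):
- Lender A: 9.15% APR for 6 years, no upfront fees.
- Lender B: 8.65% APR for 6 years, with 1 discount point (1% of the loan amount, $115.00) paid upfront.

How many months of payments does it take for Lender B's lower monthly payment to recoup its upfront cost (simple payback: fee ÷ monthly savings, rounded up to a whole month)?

41 months

Lender A: monthly rate = 9.15%/12 = 0.0076250; payment = 11,500 × 0.0076250 / (1 − (1+0.0076250)^−72) = $208.15.
Lender B: monthly rate = 8.65%/12 = 0.0072083; payment = 11,500 × 0.0072083 / (1 − (1+0.0072083)^−72) = $205.30.
Monthly savings = $208.15 − $205.30 = $2.85.
Break-even = $115.00 / $2.85 = 40.35 → 41 months.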